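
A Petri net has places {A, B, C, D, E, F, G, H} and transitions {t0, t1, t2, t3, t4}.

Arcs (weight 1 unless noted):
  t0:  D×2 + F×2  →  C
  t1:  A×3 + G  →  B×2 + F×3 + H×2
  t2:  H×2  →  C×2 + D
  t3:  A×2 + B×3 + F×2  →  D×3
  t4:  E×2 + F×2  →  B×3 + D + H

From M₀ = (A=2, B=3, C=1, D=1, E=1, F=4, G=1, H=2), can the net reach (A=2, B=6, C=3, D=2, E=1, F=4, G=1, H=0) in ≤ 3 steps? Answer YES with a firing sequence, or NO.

depth 0: 1 marking
depth 1: 3 markings reached so far
depth 2: 6 markings reached so far
depth 3: 7 markings reached so far
target is not among the 7 markings reachable within 3 steps

NO — not reachable within 3 firings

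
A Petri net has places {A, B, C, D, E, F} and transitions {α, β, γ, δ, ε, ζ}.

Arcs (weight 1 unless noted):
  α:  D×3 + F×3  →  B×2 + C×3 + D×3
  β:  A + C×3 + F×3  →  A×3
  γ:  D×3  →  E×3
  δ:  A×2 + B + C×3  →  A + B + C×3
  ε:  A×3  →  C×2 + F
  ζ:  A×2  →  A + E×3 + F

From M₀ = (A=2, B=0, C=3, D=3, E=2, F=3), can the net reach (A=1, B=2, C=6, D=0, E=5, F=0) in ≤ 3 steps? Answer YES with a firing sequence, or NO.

YES — reachable via ⟨α, γ, δ⟩ (3 firings)

step 1: fire α:  (A=2, B=0, C=3, D=3, E=2, F=3) → (A=2, B=2, C=6, D=3, E=2, F=0)
step 2: fire γ:  (A=2, B=2, C=6, D=3, E=2, F=0) → (A=2, B=2, C=6, D=0, E=5, F=0)
step 3: fire δ:  (A=2, B=2, C=6, D=0, E=5, F=0) → (A=1, B=2, C=6, D=0, E=5, F=0)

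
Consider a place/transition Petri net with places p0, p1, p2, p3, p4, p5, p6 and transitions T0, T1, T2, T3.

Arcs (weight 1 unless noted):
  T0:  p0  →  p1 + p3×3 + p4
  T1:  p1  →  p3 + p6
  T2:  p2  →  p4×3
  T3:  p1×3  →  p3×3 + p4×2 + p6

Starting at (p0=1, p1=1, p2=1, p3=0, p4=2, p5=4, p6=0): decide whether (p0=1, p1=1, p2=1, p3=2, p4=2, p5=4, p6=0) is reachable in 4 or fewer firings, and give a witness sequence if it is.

depth 0: 1 marking
depth 1: 4 markings reached so far
depth 2: 7 markings reached so far
depth 3: 9 markings reached so far
depth 4: 10 markings reached so far
target is not among the 10 markings reachable within 4 steps

NO — not reachable within 4 firings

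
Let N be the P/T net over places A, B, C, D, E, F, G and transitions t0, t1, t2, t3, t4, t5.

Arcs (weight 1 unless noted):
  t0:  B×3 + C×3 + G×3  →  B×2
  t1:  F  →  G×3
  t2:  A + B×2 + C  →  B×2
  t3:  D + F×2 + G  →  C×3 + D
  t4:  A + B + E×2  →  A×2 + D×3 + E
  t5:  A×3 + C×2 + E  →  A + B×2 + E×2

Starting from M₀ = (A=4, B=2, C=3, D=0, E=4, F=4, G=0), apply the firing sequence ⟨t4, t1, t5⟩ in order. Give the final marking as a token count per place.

step 1: fire t4:  (A=4, B=2, C=3, D=0, E=4, F=4, G=0) → (A=5, B=1, C=3, D=3, E=3, F=4, G=0)
step 2: fire t1:  (A=5, B=1, C=3, D=3, E=3, F=4, G=0) → (A=5, B=1, C=3, D=3, E=3, F=3, G=3)
step 3: fire t5:  (A=5, B=1, C=3, D=3, E=3, F=3, G=3) → (A=3, B=3, C=1, D=3, E=4, F=3, G=3)

(A=3, B=3, C=1, D=3, E=4, F=3, G=3)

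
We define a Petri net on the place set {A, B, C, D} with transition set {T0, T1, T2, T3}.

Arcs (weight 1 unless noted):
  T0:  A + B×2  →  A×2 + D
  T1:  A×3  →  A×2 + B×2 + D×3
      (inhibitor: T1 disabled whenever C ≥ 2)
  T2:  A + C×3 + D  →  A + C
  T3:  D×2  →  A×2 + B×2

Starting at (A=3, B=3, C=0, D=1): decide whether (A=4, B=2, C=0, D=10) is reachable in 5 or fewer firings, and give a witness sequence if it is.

depth 0: 1 marking
depth 1: 3 markings reached so far
depth 2: 6 markings reached so far
depth 3: 12 markings reached so far
depth 4: 18 markings reached so far
depth 5: 27 markings reached so far
target is not among the 27 markings reachable within 5 steps

NO — not reachable within 5 firings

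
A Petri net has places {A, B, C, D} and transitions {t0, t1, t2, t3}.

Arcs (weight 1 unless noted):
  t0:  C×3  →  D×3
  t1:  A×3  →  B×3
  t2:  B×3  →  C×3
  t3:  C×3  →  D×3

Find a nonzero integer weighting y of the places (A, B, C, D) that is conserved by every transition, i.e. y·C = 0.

y = (A:1, B:1, C:1, D:1)

Incidence matrix C (rows=places, cols=transitions):
       t0   t1   t2   t3
    A   0   -3    0    0
    B   0    3   -3    0
    C  -3    0    3   -3
    D   3    0    0    3

Candidate y = [1, 1, 1, 1]; check y·C column-wise:
  col t0: 1·0 + 1·0 + 1·-3 + 1·3 = 0
  col t1: 1·-3 + 1·3 + 1·0 + 1·0 = 0
  col t2: 1·0 + 1·-3 + 1·3 + 1·0 = 0
  col t3: 1·0 + 1·0 + 1·-3 + 1·3 = 0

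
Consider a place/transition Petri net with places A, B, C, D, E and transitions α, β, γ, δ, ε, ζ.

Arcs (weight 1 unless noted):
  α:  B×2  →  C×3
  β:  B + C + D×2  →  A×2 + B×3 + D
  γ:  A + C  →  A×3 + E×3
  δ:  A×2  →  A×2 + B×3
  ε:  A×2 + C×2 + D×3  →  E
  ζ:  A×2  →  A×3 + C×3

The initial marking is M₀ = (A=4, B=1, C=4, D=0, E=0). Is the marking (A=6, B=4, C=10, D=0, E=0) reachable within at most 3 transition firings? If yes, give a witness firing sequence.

step 1: fire δ:  (A=4, B=1, C=4, D=0, E=0) → (A=4, B=4, C=4, D=0, E=0)
step 2: fire ζ:  (A=4, B=4, C=4, D=0, E=0) → (A=5, B=4, C=7, D=0, E=0)
step 3: fire ζ:  (A=5, B=4, C=7, D=0, E=0) → (A=6, B=4, C=10, D=0, E=0)

YES — reachable via ⟨δ, ζ, ζ⟩ (3 firings)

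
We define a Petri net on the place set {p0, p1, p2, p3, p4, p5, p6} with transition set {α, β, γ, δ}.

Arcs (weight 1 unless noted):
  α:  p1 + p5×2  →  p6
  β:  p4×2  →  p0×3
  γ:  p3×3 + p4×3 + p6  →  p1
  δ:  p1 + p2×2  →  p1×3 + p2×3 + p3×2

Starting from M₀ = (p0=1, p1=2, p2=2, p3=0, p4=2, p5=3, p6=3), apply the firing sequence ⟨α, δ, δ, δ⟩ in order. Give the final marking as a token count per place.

(p0=1, p1=7, p2=5, p3=6, p4=2, p5=1, p6=4)

step 1: fire α:  (p0=1, p1=2, p2=2, p3=0, p4=2, p5=3, p6=3) → (p0=1, p1=1, p2=2, p3=0, p4=2, p5=1, p6=4)
step 2: fire δ:  (p0=1, p1=1, p2=2, p3=0, p4=2, p5=1, p6=4) → (p0=1, p1=3, p2=3, p3=2, p4=2, p5=1, p6=4)
step 3: fire δ:  (p0=1, p1=3, p2=3, p3=2, p4=2, p5=1, p6=4) → (p0=1, p1=5, p2=4, p3=4, p4=2, p5=1, p6=4)
step 4: fire δ:  (p0=1, p1=5, p2=4, p3=4, p4=2, p5=1, p6=4) → (p0=1, p1=7, p2=5, p3=6, p4=2, p5=1, p6=4)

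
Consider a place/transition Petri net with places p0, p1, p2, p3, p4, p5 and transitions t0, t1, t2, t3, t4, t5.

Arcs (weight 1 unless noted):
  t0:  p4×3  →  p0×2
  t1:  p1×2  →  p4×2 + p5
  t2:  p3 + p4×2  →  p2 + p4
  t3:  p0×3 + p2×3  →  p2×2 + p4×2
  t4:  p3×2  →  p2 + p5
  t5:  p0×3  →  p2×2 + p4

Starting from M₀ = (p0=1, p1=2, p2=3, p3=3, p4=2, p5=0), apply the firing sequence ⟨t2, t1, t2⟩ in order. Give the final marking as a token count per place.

step 1: fire t2:  (p0=1, p1=2, p2=3, p3=3, p4=2, p5=0) → (p0=1, p1=2, p2=4, p3=2, p4=1, p5=0)
step 2: fire t1:  (p0=1, p1=2, p2=4, p3=2, p4=1, p5=0) → (p0=1, p1=0, p2=4, p3=2, p4=3, p5=1)
step 3: fire t2:  (p0=1, p1=0, p2=4, p3=2, p4=3, p5=1) → (p0=1, p1=0, p2=5, p3=1, p4=2, p5=1)

(p0=1, p1=0, p2=5, p3=1, p4=2, p5=1)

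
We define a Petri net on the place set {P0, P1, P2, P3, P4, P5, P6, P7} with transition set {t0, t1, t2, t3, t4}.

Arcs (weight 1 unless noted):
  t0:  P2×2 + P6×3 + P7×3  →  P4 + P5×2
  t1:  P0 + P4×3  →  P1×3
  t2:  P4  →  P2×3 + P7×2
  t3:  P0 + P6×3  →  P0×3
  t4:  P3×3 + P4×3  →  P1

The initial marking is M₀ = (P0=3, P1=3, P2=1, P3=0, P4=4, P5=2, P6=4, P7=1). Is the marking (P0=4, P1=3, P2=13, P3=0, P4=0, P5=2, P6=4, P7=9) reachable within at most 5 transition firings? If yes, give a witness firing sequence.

NO — not reachable within 5 firings

depth 0: 1 marking
depth 1: 4 markings reached so far
depth 2: 9 markings reached so far
depth 3: 14 markings reached so far
depth 4: 18 markings reached so far
depth 5: 20 markings reached so far
target is not among the 20 markings reachable within 5 steps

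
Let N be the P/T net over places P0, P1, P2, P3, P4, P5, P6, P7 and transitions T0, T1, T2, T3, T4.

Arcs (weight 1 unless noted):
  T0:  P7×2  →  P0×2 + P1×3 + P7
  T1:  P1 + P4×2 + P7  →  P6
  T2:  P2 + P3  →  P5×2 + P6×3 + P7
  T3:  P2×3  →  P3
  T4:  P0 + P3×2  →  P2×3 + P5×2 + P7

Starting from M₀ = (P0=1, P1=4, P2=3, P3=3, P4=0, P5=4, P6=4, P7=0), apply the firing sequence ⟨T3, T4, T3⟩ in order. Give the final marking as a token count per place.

step 1: fire T3:  (P0=1, P1=4, P2=3, P3=3, P4=0, P5=4, P6=4, P7=0) → (P0=1, P1=4, P2=0, P3=4, P4=0, P5=4, P6=4, P7=0)
step 2: fire T4:  (P0=1, P1=4, P2=0, P3=4, P4=0, P5=4, P6=4, P7=0) → (P0=0, P1=4, P2=3, P3=2, P4=0, P5=6, P6=4, P7=1)
step 3: fire T3:  (P0=0, P1=4, P2=3, P3=2, P4=0, P5=6, P6=4, P7=1) → (P0=0, P1=4, P2=0, P3=3, P4=0, P5=6, P6=4, P7=1)

(P0=0, P1=4, P2=0, P3=3, P4=0, P5=6, P6=4, P7=1)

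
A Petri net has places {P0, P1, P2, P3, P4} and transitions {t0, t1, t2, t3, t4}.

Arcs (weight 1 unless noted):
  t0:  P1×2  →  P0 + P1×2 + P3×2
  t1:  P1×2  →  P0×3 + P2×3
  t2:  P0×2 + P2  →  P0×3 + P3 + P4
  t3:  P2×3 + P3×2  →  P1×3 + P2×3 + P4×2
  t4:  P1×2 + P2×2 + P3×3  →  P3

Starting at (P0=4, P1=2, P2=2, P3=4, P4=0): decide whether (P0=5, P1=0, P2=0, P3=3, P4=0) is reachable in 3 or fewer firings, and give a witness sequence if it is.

depth 0: 1 marking
depth 1: 5 markings reached so far
depth 2: 12 markings reached so far
depth 3: 23 markings reached so far
target is not among the 23 markings reachable within 3 steps

NO — not reachable within 3 firings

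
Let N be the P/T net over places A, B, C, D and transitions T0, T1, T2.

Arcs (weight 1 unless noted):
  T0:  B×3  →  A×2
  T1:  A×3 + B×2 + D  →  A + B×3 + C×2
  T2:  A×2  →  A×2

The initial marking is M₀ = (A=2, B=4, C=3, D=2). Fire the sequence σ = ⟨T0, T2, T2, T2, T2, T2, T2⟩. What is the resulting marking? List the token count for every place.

step 1: fire T0:  (A=2, B=4, C=3, D=2) → (A=4, B=1, C=3, D=2)
step 2: fire T2:  (A=4, B=1, C=3, D=2) → (A=4, B=1, C=3, D=2)
step 3: fire T2:  (A=4, B=1, C=3, D=2) → (A=4, B=1, C=3, D=2)
step 4: fire T2:  (A=4, B=1, C=3, D=2) → (A=4, B=1, C=3, D=2)
step 5: fire T2:  (A=4, B=1, C=3, D=2) → (A=4, B=1, C=3, D=2)
step 6: fire T2:  (A=4, B=1, C=3, D=2) → (A=4, B=1, C=3, D=2)
step 7: fire T2:  (A=4, B=1, C=3, D=2) → (A=4, B=1, C=3, D=2)

(A=4, B=1, C=3, D=2)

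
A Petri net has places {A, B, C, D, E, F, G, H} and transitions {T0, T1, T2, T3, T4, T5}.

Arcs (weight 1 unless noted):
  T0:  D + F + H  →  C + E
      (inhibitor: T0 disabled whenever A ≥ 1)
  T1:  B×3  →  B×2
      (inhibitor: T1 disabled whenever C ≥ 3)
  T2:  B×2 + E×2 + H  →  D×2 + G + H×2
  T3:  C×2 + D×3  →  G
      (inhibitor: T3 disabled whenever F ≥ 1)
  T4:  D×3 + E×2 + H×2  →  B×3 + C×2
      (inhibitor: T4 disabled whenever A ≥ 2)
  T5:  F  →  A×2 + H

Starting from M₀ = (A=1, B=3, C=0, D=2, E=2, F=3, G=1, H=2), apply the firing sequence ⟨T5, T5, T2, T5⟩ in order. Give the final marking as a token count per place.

(A=7, B=1, C=0, D=4, E=0, F=0, G=2, H=6)

step 1: fire T5:  (A=1, B=3, C=0, D=2, E=2, F=3, G=1, H=2) → (A=3, B=3, C=0, D=2, E=2, F=2, G=1, H=3)
step 2: fire T5:  (A=3, B=3, C=0, D=2, E=2, F=2, G=1, H=3) → (A=5, B=3, C=0, D=2, E=2, F=1, G=1, H=4)
step 3: fire T2:  (A=5, B=3, C=0, D=2, E=2, F=1, G=1, H=4) → (A=5, B=1, C=0, D=4, E=0, F=1, G=2, H=5)
step 4: fire T5:  (A=5, B=1, C=0, D=4, E=0, F=1, G=2, H=5) → (A=7, B=1, C=0, D=4, E=0, F=0, G=2, H=6)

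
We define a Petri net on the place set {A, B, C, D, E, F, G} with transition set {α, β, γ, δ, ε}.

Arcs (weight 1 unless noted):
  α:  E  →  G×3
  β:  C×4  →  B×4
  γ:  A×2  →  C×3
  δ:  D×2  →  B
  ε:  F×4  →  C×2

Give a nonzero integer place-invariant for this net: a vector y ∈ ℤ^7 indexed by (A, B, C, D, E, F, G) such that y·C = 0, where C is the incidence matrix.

Incidence matrix C (rows=places, cols=transitions):
        α    β    γ    δ    ε
    A   0    0   -2    0    0
    B   0    4    0    1    0
    C   0   -4    3    0    2
    D   0    0    0   -2    0
    E  -1    0    0    0    0
    F   0    0    0    0   -4
    G   3    0    0    0    0

Candidate y = [3, 2, 2, 1, 0, 1, 0]; check y·C column-wise:
  col α: 3·0 + 2·0 + 2·0 + 1·0 + 0·-1 + 1·0 + 0·3 = 0
  col β: 3·0 + 2·4 + 2·-4 + 1·0 + 1·0 = 0
  col γ: 3·-2 + 2·0 + 2·3 + 1·0 + 1·0 = 0
  col δ: 3·0 + 2·1 + 2·0 + 1·-2 + 1·0 = 0
  col ε: 3·0 + 2·0 + 2·2 + 1·0 + 1·-4 = 0

y = (A:3, B:2, C:2, D:1, E:0, F:1, G:0)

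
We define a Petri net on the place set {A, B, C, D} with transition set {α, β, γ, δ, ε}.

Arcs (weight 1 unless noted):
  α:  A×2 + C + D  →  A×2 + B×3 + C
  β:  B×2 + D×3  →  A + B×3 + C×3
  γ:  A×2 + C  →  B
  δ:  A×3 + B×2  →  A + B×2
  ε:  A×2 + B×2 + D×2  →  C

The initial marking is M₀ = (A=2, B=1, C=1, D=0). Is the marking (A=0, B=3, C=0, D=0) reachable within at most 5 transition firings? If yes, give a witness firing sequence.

depth 0: 1 marking
depth 1: 2 markings reached so far
depth 2: 2 markings reached so far
(frontier empty at depth 2; search complete)
target is not among the 2 markings reachable within 5 steps

NO — not reachable within 5 firings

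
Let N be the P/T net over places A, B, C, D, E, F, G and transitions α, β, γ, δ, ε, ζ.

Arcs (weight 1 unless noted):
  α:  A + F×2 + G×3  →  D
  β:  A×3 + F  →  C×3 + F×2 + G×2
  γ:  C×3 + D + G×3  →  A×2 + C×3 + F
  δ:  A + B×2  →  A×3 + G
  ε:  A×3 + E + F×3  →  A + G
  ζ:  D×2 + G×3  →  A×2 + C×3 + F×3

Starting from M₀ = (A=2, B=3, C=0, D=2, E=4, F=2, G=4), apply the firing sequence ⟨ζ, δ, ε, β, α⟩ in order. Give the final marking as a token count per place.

(A=0, B=1, C=6, D=1, E=3, F=1, G=2)

step 1: fire ζ:  (A=2, B=3, C=0, D=2, E=4, F=2, G=4) → (A=4, B=3, C=3, D=0, E=4, F=5, G=1)
step 2: fire δ:  (A=4, B=3, C=3, D=0, E=4, F=5, G=1) → (A=6, B=1, C=3, D=0, E=4, F=5, G=2)
step 3: fire ε:  (A=6, B=1, C=3, D=0, E=4, F=5, G=2) → (A=4, B=1, C=3, D=0, E=3, F=2, G=3)
step 4: fire β:  (A=4, B=1, C=3, D=0, E=3, F=2, G=3) → (A=1, B=1, C=6, D=0, E=3, F=3, G=5)
step 5: fire α:  (A=1, B=1, C=6, D=0, E=3, F=3, G=5) → (A=0, B=1, C=6, D=1, E=3, F=1, G=2)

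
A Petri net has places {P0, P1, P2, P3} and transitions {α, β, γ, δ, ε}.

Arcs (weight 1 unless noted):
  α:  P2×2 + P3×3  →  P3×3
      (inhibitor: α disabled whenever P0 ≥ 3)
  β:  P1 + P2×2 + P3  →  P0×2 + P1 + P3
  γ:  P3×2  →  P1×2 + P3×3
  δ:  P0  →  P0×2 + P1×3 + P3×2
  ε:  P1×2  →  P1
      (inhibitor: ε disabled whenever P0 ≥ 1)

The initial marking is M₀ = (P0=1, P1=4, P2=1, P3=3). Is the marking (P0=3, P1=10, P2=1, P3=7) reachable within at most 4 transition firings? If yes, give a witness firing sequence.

step 1: fire δ:  (P0=1, P1=4, P2=1, P3=3) → (P0=2, P1=7, P2=1, P3=5)
step 2: fire δ:  (P0=2, P1=7, P2=1, P3=5) → (P0=3, P1=10, P2=1, P3=7)

YES — reachable via ⟨δ, δ⟩ (2 firings)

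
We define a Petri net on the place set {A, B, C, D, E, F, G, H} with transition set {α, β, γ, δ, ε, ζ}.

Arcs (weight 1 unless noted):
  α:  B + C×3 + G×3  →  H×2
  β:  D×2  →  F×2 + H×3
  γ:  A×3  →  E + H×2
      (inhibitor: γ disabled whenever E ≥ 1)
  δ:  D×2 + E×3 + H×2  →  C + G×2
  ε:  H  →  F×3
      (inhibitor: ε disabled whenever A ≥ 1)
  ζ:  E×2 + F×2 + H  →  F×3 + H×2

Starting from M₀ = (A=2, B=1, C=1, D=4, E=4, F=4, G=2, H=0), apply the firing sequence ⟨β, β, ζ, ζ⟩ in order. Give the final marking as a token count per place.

step 1: fire β:  (A=2, B=1, C=1, D=4, E=4, F=4, G=2, H=0) → (A=2, B=1, C=1, D=2, E=4, F=6, G=2, H=3)
step 2: fire β:  (A=2, B=1, C=1, D=2, E=4, F=6, G=2, H=3) → (A=2, B=1, C=1, D=0, E=4, F=8, G=2, H=6)
step 3: fire ζ:  (A=2, B=1, C=1, D=0, E=4, F=8, G=2, H=6) → (A=2, B=1, C=1, D=0, E=2, F=9, G=2, H=7)
step 4: fire ζ:  (A=2, B=1, C=1, D=0, E=2, F=9, G=2, H=7) → (A=2, B=1, C=1, D=0, E=0, F=10, G=2, H=8)

(A=2, B=1, C=1, D=0, E=0, F=10, G=2, H=8)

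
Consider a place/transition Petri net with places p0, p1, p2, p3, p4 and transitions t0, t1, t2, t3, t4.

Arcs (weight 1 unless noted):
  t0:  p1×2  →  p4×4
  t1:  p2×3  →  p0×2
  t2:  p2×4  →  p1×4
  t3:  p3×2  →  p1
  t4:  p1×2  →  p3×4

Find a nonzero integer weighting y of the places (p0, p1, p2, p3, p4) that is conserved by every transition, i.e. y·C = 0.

y = (p0:3, p1:2, p2:2, p3:1, p4:1)

Incidence matrix C (rows=places, cols=transitions):
       t0   t1   t2   t3   t4
   p0   0    2    0    0    0
   p1  -2    0    4    1   -2
   p2   0   -3   -4    0    0
   p3   0    0    0   -2    4
   p4   4    0    0    0    0

Candidate y = [3, 2, 2, 1, 1]; check y·C column-wise:
  col t0: 3·0 + 2·-2 + 2·0 + 1·0 + 1·4 = 0
  col t1: 3·2 + 2·0 + 2·-3 + 1·0 + 1·0 = 0
  col t2: 3·0 + 2·4 + 2·-4 + 1·0 + 1·0 = 0
  col t3: 3·0 + 2·1 + 2·0 + 1·-2 + 1·0 = 0
  col t4: 3·0 + 2·-2 + 2·0 + 1·4 + 1·0 = 0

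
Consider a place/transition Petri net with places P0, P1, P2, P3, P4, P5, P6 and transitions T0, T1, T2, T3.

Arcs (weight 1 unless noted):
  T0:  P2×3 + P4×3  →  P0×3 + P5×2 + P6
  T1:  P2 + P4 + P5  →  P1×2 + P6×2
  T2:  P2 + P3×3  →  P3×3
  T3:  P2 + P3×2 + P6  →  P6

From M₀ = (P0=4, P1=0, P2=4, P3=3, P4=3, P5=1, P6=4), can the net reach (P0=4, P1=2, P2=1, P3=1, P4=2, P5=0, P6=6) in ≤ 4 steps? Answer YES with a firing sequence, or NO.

step 1: fire T1:  (P0=4, P1=0, P2=4, P3=3, P4=3, P5=1, P6=4) → (P0=4, P1=2, P2=3, P3=3, P4=2, P5=0, P6=6)
step 2: fire T2:  (P0=4, P1=2, P2=3, P3=3, P4=2, P5=0, P6=6) → (P0=4, P1=2, P2=2, P3=3, P4=2, P5=0, P6=6)
step 3: fire T3:  (P0=4, P1=2, P2=2, P3=3, P4=2, P5=0, P6=6) → (P0=4, P1=2, P2=1, P3=1, P4=2, P5=0, P6=6)

YES — reachable via ⟨T1, T2, T3⟩ (3 firings)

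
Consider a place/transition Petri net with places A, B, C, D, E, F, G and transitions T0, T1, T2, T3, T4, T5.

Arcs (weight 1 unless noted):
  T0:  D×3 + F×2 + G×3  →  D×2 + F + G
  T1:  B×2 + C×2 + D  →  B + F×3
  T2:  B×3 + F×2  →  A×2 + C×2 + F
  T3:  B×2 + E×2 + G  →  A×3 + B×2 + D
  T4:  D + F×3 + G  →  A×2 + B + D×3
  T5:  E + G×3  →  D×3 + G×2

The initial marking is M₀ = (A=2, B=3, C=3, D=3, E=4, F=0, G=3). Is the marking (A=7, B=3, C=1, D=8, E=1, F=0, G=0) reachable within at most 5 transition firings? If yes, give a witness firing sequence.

step 1: fire T1:  (A=2, B=3, C=3, D=3, E=4, F=0, G=3) → (A=2, B=2, C=1, D=2, E=4, F=3, G=3)
step 2: fire T5:  (A=2, B=2, C=1, D=2, E=4, F=3, G=3) → (A=2, B=2, C=1, D=5, E=3, F=3, G=2)
step 3: fire T3:  (A=2, B=2, C=1, D=5, E=3, F=3, G=2) → (A=5, B=2, C=1, D=6, E=1, F=3, G=1)
step 4: fire T4:  (A=5, B=2, C=1, D=6, E=1, F=3, G=1) → (A=7, B=3, C=1, D=8, E=1, F=0, G=0)

YES — reachable via ⟨T1, T5, T3, T4⟩ (4 firings)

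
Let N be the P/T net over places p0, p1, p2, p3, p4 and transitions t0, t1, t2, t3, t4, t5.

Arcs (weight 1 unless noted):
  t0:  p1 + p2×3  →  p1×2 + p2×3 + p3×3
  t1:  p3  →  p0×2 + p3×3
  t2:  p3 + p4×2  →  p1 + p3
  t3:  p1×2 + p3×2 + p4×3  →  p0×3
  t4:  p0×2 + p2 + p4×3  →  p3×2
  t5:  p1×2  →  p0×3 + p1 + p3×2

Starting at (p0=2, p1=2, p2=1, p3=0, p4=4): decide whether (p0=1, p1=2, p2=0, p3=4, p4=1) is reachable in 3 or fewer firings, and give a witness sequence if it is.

depth 0: 1 marking
depth 1: 3 markings reached so far
depth 2: 7 markings reached so far
depth 3: 13 markings reached so far
target is not among the 13 markings reachable within 3 steps

NO — not reachable within 3 firings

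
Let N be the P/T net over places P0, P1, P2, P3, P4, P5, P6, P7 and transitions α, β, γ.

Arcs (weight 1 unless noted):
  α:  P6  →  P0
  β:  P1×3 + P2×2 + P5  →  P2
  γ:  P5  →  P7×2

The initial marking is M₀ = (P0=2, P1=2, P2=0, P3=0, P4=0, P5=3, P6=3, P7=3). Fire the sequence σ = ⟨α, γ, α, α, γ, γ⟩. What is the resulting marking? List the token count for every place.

(P0=5, P1=2, P2=0, P3=0, P4=0, P5=0, P6=0, P7=9)

step 1: fire α:  (P0=2, P1=2, P2=0, P3=0, P4=0, P5=3, P6=3, P7=3) → (P0=3, P1=2, P2=0, P3=0, P4=0, P5=3, P6=2, P7=3)
step 2: fire γ:  (P0=3, P1=2, P2=0, P3=0, P4=0, P5=3, P6=2, P7=3) → (P0=3, P1=2, P2=0, P3=0, P4=0, P5=2, P6=2, P7=5)
step 3: fire α:  (P0=3, P1=2, P2=0, P3=0, P4=0, P5=2, P6=2, P7=5) → (P0=4, P1=2, P2=0, P3=0, P4=0, P5=2, P6=1, P7=5)
step 4: fire α:  (P0=4, P1=2, P2=0, P3=0, P4=0, P5=2, P6=1, P7=5) → (P0=5, P1=2, P2=0, P3=0, P4=0, P5=2, P6=0, P7=5)
step 5: fire γ:  (P0=5, P1=2, P2=0, P3=0, P4=0, P5=2, P6=0, P7=5) → (P0=5, P1=2, P2=0, P3=0, P4=0, P5=1, P6=0, P7=7)
step 6: fire γ:  (P0=5, P1=2, P2=0, P3=0, P4=0, P5=1, P6=0, P7=7) → (P0=5, P1=2, P2=0, P3=0, P4=0, P5=0, P6=0, P7=9)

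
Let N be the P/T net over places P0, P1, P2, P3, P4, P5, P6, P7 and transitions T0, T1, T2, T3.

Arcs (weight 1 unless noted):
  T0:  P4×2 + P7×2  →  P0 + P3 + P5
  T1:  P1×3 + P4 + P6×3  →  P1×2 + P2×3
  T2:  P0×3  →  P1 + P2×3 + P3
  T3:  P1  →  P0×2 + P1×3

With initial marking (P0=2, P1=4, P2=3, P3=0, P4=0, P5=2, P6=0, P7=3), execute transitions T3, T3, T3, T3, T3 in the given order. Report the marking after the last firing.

(P0=12, P1=14, P2=3, P3=0, P4=0, P5=2, P6=0, P7=3)

step 1: fire T3:  (P0=2, P1=4, P2=3, P3=0, P4=0, P5=2, P6=0, P7=3) → (P0=4, P1=6, P2=3, P3=0, P4=0, P5=2, P6=0, P7=3)
step 2: fire T3:  (P0=4, P1=6, P2=3, P3=0, P4=0, P5=2, P6=0, P7=3) → (P0=6, P1=8, P2=3, P3=0, P4=0, P5=2, P6=0, P7=3)
step 3: fire T3:  (P0=6, P1=8, P2=3, P3=0, P4=0, P5=2, P6=0, P7=3) → (P0=8, P1=10, P2=3, P3=0, P4=0, P5=2, P6=0, P7=3)
step 4: fire T3:  (P0=8, P1=10, P2=3, P3=0, P4=0, P5=2, P6=0, P7=3) → (P0=10, P1=12, P2=3, P3=0, P4=0, P5=2, P6=0, P7=3)
step 5: fire T3:  (P0=10, P1=12, P2=3, P3=0, P4=0, P5=2, P6=0, P7=3) → (P0=12, P1=14, P2=3, P3=0, P4=0, P5=2, P6=0, P7=3)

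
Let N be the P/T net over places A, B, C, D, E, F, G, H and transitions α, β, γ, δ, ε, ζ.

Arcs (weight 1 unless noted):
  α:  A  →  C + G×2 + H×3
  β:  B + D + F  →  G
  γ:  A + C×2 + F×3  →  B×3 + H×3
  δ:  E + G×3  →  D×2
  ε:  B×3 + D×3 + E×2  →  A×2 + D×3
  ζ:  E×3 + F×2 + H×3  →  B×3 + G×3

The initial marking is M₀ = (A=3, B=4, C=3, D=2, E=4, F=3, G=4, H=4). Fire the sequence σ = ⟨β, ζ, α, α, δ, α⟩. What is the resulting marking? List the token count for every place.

step 1: fire β:  (A=3, B=4, C=3, D=2, E=4, F=3, G=4, H=4) → (A=3, B=3, C=3, D=1, E=4, F=2, G=5, H=4)
step 2: fire ζ:  (A=3, B=3, C=3, D=1, E=4, F=2, G=5, H=4) → (A=3, B=6, C=3, D=1, E=1, F=0, G=8, H=1)
step 3: fire α:  (A=3, B=6, C=3, D=1, E=1, F=0, G=8, H=1) → (A=2, B=6, C=4, D=1, E=1, F=0, G=10, H=4)
step 4: fire α:  (A=2, B=6, C=4, D=1, E=1, F=0, G=10, H=4) → (A=1, B=6, C=5, D=1, E=1, F=0, G=12, H=7)
step 5: fire δ:  (A=1, B=6, C=5, D=1, E=1, F=0, G=12, H=7) → (A=1, B=6, C=5, D=3, E=0, F=0, G=9, H=7)
step 6: fire α:  (A=1, B=6, C=5, D=3, E=0, F=0, G=9, H=7) → (A=0, B=6, C=6, D=3, E=0, F=0, G=11, H=10)

(A=0, B=6, C=6, D=3, E=0, F=0, G=11, H=10)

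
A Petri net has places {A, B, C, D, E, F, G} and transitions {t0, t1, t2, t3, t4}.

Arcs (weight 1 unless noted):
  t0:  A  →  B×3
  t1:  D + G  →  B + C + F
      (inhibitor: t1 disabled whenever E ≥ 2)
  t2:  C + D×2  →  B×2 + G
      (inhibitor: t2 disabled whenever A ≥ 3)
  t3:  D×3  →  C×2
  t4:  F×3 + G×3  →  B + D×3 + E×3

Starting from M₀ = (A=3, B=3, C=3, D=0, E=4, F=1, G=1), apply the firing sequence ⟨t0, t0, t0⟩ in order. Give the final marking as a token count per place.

step 1: fire t0:  (A=3, B=3, C=3, D=0, E=4, F=1, G=1) → (A=2, B=6, C=3, D=0, E=4, F=1, G=1)
step 2: fire t0:  (A=2, B=6, C=3, D=0, E=4, F=1, G=1) → (A=1, B=9, C=3, D=0, E=4, F=1, G=1)
step 3: fire t0:  (A=1, B=9, C=3, D=0, E=4, F=1, G=1) → (A=0, B=12, C=3, D=0, E=4, F=1, G=1)

(A=0, B=12, C=3, D=0, E=4, F=1, G=1)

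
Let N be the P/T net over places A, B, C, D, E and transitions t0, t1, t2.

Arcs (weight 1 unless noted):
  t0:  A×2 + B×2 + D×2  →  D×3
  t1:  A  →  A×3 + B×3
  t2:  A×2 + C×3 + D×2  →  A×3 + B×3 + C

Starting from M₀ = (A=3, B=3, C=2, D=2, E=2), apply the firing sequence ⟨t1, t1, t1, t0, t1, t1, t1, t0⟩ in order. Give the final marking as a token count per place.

step 1: fire t1:  (A=3, B=3, C=2, D=2, E=2) → (A=5, B=6, C=2, D=2, E=2)
step 2: fire t1:  (A=5, B=6, C=2, D=2, E=2) → (A=7, B=9, C=2, D=2, E=2)
step 3: fire t1:  (A=7, B=9, C=2, D=2, E=2) → (A=9, B=12, C=2, D=2, E=2)
step 4: fire t0:  (A=9, B=12, C=2, D=2, E=2) → (A=7, B=10, C=2, D=3, E=2)
step 5: fire t1:  (A=7, B=10, C=2, D=3, E=2) → (A=9, B=13, C=2, D=3, E=2)
step 6: fire t1:  (A=9, B=13, C=2, D=3, E=2) → (A=11, B=16, C=2, D=3, E=2)
step 7: fire t1:  (A=11, B=16, C=2, D=3, E=2) → (A=13, B=19, C=2, D=3, E=2)
step 8: fire t0:  (A=13, B=19, C=2, D=3, E=2) → (A=11, B=17, C=2, D=4, E=2)

(A=11, B=17, C=2, D=4, E=2)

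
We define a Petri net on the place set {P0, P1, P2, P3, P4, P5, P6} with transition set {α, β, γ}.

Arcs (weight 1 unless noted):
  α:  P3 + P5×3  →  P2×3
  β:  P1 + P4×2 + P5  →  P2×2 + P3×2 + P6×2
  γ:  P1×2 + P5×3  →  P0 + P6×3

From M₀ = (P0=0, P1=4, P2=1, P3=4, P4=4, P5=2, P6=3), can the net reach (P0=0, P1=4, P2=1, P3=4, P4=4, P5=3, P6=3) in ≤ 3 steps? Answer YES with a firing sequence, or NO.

NO — not reachable within 3 firings

depth 0: 1 marking
depth 1: 2 markings reached so far
depth 2: 3 markings reached so far
depth 3: 3 markings reached so far
(frontier empty at depth 3; search complete)
target is not among the 3 markings reachable within 3 steps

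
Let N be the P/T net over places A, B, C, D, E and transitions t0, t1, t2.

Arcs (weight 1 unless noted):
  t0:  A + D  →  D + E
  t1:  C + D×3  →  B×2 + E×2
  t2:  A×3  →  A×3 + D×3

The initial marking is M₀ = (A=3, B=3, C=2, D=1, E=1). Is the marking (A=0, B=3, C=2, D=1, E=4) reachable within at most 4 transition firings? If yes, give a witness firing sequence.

YES — reachable via ⟨t0, t0, t0⟩ (3 firings)

step 1: fire t0:  (A=3, B=3, C=2, D=1, E=1) → (A=2, B=3, C=2, D=1, E=2)
step 2: fire t0:  (A=2, B=3, C=2, D=1, E=2) → (A=1, B=3, C=2, D=1, E=3)
step 3: fire t0:  (A=1, B=3, C=2, D=1, E=3) → (A=0, B=3, C=2, D=1, E=4)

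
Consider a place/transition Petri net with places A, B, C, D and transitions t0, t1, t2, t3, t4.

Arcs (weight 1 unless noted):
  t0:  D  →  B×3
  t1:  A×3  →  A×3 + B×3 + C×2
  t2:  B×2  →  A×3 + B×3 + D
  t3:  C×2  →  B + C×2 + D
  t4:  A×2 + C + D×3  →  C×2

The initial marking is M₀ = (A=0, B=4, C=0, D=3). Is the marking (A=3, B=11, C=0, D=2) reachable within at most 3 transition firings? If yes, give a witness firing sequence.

YES — reachable via ⟨t0, t0, t2⟩ (3 firings)

step 1: fire t0:  (A=0, B=4, C=0, D=3) → (A=0, B=7, C=0, D=2)
step 2: fire t0:  (A=0, B=7, C=0, D=2) → (A=0, B=10, C=0, D=1)
step 3: fire t2:  (A=0, B=10, C=0, D=1) → (A=3, B=11, C=0, D=2)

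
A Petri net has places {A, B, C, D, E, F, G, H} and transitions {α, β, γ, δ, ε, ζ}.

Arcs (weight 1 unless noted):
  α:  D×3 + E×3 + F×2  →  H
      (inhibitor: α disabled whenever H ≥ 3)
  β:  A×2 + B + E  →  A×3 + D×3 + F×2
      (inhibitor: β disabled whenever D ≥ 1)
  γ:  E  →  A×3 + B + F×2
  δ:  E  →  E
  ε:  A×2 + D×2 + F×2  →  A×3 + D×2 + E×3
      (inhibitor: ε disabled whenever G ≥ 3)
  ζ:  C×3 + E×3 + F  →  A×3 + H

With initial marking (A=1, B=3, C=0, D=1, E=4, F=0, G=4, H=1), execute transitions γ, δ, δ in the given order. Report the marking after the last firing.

(A=4, B=4, C=0, D=1, E=3, F=2, G=4, H=1)

step 1: fire γ:  (A=1, B=3, C=0, D=1, E=4, F=0, G=4, H=1) → (A=4, B=4, C=0, D=1, E=3, F=2, G=4, H=1)
step 2: fire δ:  (A=4, B=4, C=0, D=1, E=3, F=2, G=4, H=1) → (A=4, B=4, C=0, D=1, E=3, F=2, G=4, H=1)
step 3: fire δ:  (A=4, B=4, C=0, D=1, E=3, F=2, G=4, H=1) → (A=4, B=4, C=0, D=1, E=3, F=2, G=4, H=1)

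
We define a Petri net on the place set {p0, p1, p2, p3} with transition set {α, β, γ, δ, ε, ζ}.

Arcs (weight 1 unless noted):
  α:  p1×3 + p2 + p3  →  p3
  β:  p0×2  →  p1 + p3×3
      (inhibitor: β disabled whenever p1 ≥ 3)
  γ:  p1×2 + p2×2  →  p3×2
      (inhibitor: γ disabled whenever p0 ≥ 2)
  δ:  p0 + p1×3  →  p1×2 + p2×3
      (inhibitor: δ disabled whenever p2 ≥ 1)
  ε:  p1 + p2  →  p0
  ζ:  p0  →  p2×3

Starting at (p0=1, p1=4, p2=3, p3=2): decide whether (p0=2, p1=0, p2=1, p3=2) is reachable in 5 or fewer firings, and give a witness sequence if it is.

step 1: fire α:  (p0=1, p1=4, p2=3, p3=2) → (p0=1, p1=1, p2=2, p3=2)
step 2: fire ε:  (p0=1, p1=1, p2=2, p3=2) → (p0=2, p1=0, p2=1, p3=2)

YES — reachable via ⟨α, ε⟩ (2 firings)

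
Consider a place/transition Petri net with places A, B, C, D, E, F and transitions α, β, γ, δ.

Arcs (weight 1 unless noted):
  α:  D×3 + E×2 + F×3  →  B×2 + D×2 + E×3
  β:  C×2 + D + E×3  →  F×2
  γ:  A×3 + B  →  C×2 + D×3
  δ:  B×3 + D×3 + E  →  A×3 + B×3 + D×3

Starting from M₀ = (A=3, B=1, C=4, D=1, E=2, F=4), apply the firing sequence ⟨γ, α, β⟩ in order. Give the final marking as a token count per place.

step 1: fire γ:  (A=3, B=1, C=4, D=1, E=2, F=4) → (A=0, B=0, C=6, D=4, E=2, F=4)
step 2: fire α:  (A=0, B=0, C=6, D=4, E=2, F=4) → (A=0, B=2, C=6, D=3, E=3, F=1)
step 3: fire β:  (A=0, B=2, C=6, D=3, E=3, F=1) → (A=0, B=2, C=4, D=2, E=0, F=3)

(A=0, B=2, C=4, D=2, E=0, F=3)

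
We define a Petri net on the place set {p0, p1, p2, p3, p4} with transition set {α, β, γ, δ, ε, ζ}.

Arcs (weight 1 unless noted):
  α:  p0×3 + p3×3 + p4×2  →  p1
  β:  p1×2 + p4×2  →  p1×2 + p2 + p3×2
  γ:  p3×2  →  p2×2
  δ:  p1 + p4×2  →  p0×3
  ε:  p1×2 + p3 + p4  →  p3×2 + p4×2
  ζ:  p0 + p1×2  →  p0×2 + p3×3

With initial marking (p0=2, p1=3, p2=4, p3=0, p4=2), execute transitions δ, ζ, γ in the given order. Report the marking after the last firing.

step 1: fire δ:  (p0=2, p1=3, p2=4, p3=0, p4=2) → (p0=5, p1=2, p2=4, p3=0, p4=0)
step 2: fire ζ:  (p0=5, p1=2, p2=4, p3=0, p4=0) → (p0=6, p1=0, p2=4, p3=3, p4=0)
step 3: fire γ:  (p0=6, p1=0, p2=4, p3=3, p4=0) → (p0=6, p1=0, p2=6, p3=1, p4=0)

(p0=6, p1=0, p2=6, p3=1, p4=0)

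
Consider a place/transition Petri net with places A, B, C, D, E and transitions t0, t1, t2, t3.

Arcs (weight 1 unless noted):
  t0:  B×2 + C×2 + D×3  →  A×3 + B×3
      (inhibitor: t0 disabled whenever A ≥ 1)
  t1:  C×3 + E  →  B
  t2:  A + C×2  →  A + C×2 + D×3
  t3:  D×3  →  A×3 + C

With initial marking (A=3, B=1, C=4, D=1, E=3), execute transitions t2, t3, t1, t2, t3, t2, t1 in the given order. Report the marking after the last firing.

step 1: fire t2:  (A=3, B=1, C=4, D=1, E=3) → (A=3, B=1, C=4, D=4, E=3)
step 2: fire t3:  (A=3, B=1, C=4, D=4, E=3) → (A=6, B=1, C=5, D=1, E=3)
step 3: fire t1:  (A=6, B=1, C=5, D=1, E=3) → (A=6, B=2, C=2, D=1, E=2)
step 4: fire t2:  (A=6, B=2, C=2, D=1, E=2) → (A=6, B=2, C=2, D=4, E=2)
step 5: fire t3:  (A=6, B=2, C=2, D=4, E=2) → (A=9, B=2, C=3, D=1, E=2)
step 6: fire t2:  (A=9, B=2, C=3, D=1, E=2) → (A=9, B=2, C=3, D=4, E=2)
step 7: fire t1:  (A=9, B=2, C=3, D=4, E=2) → (A=9, B=3, C=0, D=4, E=1)

(A=9, B=3, C=0, D=4, E=1)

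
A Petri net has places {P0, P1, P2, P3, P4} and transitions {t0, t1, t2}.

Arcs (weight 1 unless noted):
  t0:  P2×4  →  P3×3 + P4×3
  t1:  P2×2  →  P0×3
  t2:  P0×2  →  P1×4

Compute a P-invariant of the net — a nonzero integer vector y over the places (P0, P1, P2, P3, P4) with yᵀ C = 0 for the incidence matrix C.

y = (P0:2, P1:1, P2:3, P3:4, P4:0)

Incidence matrix C (rows=places, cols=transitions):
       t0   t1   t2
   P0   0    3   -2
   P1   0    0    4
   P2  -4   -2    0
   P3   3    0    0
   P4   3    0    0

Candidate y = [2, 1, 3, 4, 0]; check y·C column-wise:
  col t0: 2·0 + 1·0 + 3·-4 + 4·3 + 0·3 = 0
  col t1: 2·3 + 1·0 + 3·-2 + 4·0 = 0
  col t2: 2·-2 + 1·4 + 3·0 + 4·0 = 0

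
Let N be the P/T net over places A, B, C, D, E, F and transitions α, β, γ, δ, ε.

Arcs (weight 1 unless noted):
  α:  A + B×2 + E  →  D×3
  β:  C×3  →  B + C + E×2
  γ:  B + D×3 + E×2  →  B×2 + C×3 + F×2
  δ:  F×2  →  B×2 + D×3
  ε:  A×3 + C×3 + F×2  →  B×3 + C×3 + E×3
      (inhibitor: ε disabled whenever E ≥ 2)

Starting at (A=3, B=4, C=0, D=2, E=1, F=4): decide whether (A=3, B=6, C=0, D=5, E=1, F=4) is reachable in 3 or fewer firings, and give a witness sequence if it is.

depth 0: 1 marking
depth 1: 3 markings reached so far
depth 2: 5 markings reached so far
depth 3: 6 markings reached so far
target is not among the 6 markings reachable within 3 steps

NO — not reachable within 3 firings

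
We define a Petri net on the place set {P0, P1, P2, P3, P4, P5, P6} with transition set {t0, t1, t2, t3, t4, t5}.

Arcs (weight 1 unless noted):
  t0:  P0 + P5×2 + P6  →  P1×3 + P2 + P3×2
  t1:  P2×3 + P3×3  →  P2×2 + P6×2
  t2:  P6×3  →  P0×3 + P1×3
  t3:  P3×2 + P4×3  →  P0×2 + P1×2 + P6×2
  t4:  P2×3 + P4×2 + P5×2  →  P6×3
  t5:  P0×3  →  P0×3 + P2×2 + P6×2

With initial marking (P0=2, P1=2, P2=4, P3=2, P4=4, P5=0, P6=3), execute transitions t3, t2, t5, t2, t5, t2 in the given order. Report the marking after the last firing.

step 1: fire t3:  (P0=2, P1=2, P2=4, P3=2, P4=4, P5=0, P6=3) → (P0=4, P1=4, P2=4, P3=0, P4=1, P5=0, P6=5)
step 2: fire t2:  (P0=4, P1=4, P2=4, P3=0, P4=1, P5=0, P6=5) → (P0=7, P1=7, P2=4, P3=0, P4=1, P5=0, P6=2)
step 3: fire t5:  (P0=7, P1=7, P2=4, P3=0, P4=1, P5=0, P6=2) → (P0=7, P1=7, P2=6, P3=0, P4=1, P5=0, P6=4)
step 4: fire t2:  (P0=7, P1=7, P2=6, P3=0, P4=1, P5=0, P6=4) → (P0=10, P1=10, P2=6, P3=0, P4=1, P5=0, P6=1)
step 5: fire t5:  (P0=10, P1=10, P2=6, P3=0, P4=1, P5=0, P6=1) → (P0=10, P1=10, P2=8, P3=0, P4=1, P5=0, P6=3)
step 6: fire t2:  (P0=10, P1=10, P2=8, P3=0, P4=1, P5=0, P6=3) → (P0=13, P1=13, P2=8, P3=0, P4=1, P5=0, P6=0)

(P0=13, P1=13, P2=8, P3=0, P4=1, P5=0, P6=0)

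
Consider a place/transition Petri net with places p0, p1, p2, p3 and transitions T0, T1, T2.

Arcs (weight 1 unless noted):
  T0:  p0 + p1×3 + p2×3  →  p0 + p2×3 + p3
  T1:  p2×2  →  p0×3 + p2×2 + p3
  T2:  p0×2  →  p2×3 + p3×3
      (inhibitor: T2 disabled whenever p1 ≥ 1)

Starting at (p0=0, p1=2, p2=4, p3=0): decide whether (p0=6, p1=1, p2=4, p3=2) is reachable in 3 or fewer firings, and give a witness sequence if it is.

depth 0: 1 marking
depth 1: 2 markings reached so far
depth 2: 3 markings reached so far
depth 3: 4 markings reached so far
target is not among the 4 markings reachable within 3 steps

NO — not reachable within 3 firings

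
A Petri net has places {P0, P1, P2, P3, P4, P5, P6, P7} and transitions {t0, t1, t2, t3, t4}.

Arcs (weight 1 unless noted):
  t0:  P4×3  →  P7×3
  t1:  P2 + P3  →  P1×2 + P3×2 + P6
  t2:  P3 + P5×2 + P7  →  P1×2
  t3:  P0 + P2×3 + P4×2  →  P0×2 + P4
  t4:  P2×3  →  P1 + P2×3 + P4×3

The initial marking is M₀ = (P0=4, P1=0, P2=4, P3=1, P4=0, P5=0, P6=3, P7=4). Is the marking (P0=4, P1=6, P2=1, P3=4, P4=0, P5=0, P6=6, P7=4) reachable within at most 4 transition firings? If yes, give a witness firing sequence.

YES — reachable via ⟨t1, t1, t1⟩ (3 firings)

step 1: fire t1:  (P0=4, P1=0, P2=4, P3=1, P4=0, P5=0, P6=3, P7=4) → (P0=4, P1=2, P2=3, P3=2, P4=0, P5=0, P6=4, P7=4)
step 2: fire t1:  (P0=4, P1=2, P2=3, P3=2, P4=0, P5=0, P6=4, P7=4) → (P0=4, P1=4, P2=2, P3=3, P4=0, P5=0, P6=5, P7=4)
step 3: fire t1:  (P0=4, P1=4, P2=2, P3=3, P4=0, P5=0, P6=5, P7=4) → (P0=4, P1=6, P2=1, P3=4, P4=0, P5=0, P6=6, P7=4)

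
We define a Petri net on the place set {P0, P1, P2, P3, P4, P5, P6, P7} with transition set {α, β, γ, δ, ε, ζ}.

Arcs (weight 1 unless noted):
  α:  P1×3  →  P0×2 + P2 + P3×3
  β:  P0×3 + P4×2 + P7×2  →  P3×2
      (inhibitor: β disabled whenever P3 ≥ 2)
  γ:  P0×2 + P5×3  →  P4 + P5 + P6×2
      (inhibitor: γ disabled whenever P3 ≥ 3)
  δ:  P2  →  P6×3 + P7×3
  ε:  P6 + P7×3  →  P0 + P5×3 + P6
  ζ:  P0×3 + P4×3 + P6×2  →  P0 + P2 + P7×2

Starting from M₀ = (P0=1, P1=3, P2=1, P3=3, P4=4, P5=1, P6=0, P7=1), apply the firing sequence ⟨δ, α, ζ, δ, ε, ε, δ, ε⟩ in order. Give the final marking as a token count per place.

(P0=4, P1=0, P2=0, P3=6, P4=1, P5=10, P6=7, P7=3)

step 1: fire δ:  (P0=1, P1=3, P2=1, P3=3, P4=4, P5=1, P6=0, P7=1) → (P0=1, P1=3, P2=0, P3=3, P4=4, P5=1, P6=3, P7=4)
step 2: fire α:  (P0=1, P1=3, P2=0, P3=3, P4=4, P5=1, P6=3, P7=4) → (P0=3, P1=0, P2=1, P3=6, P4=4, P5=1, P6=3, P7=4)
step 3: fire ζ:  (P0=3, P1=0, P2=1, P3=6, P4=4, P5=1, P6=3, P7=4) → (P0=1, P1=0, P2=2, P3=6, P4=1, P5=1, P6=1, P7=6)
step 4: fire δ:  (P0=1, P1=0, P2=2, P3=6, P4=1, P5=1, P6=1, P7=6) → (P0=1, P1=0, P2=1, P3=6, P4=1, P5=1, P6=4, P7=9)
step 5: fire ε:  (P0=1, P1=0, P2=1, P3=6, P4=1, P5=1, P6=4, P7=9) → (P0=2, P1=0, P2=1, P3=6, P4=1, P5=4, P6=4, P7=6)
step 6: fire ε:  (P0=2, P1=0, P2=1, P3=6, P4=1, P5=4, P6=4, P7=6) → (P0=3, P1=0, P2=1, P3=6, P4=1, P5=7, P6=4, P7=3)
step 7: fire δ:  (P0=3, P1=0, P2=1, P3=6, P4=1, P5=7, P6=4, P7=3) → (P0=3, P1=0, P2=0, P3=6, P4=1, P5=7, P6=7, P7=6)
step 8: fire ε:  (P0=3, P1=0, P2=0, P3=6, P4=1, P5=7, P6=7, P7=6) → (P0=4, P1=0, P2=0, P3=6, P4=1, P5=10, P6=7, P7=3)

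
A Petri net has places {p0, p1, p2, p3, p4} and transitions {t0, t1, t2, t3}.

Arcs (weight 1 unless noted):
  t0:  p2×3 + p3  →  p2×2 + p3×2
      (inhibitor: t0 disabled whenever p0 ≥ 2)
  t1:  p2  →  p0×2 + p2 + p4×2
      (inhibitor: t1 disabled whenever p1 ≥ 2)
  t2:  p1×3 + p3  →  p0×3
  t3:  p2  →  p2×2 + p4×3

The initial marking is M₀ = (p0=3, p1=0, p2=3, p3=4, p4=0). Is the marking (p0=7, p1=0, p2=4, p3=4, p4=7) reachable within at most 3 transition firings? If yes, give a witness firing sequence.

YES — reachable via ⟨t1, t1, t3⟩ (3 firings)

step 1: fire t1:  (p0=3, p1=0, p2=3, p3=4, p4=0) → (p0=5, p1=0, p2=3, p3=4, p4=2)
step 2: fire t1:  (p0=5, p1=0, p2=3, p3=4, p4=2) → (p0=7, p1=0, p2=3, p3=4, p4=4)
step 3: fire t3:  (p0=7, p1=0, p2=3, p3=4, p4=4) → (p0=7, p1=0, p2=4, p3=4, p4=7)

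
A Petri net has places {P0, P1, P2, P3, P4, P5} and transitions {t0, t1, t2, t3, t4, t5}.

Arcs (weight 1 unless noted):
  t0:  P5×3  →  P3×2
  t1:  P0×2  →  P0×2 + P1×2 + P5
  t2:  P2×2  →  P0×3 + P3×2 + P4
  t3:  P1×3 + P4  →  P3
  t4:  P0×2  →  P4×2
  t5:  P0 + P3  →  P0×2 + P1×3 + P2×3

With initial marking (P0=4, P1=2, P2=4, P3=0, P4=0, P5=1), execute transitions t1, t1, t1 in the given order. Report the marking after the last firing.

step 1: fire t1:  (P0=4, P1=2, P2=4, P3=0, P4=0, P5=1) → (P0=4, P1=4, P2=4, P3=0, P4=0, P5=2)
step 2: fire t1:  (P0=4, P1=4, P2=4, P3=0, P4=0, P5=2) → (P0=4, P1=6, P2=4, P3=0, P4=0, P5=3)
step 3: fire t1:  (P0=4, P1=6, P2=4, P3=0, P4=0, P5=3) → (P0=4, P1=8, P2=4, P3=0, P4=0, P5=4)

(P0=4, P1=8, P2=4, P3=0, P4=0, P5=4)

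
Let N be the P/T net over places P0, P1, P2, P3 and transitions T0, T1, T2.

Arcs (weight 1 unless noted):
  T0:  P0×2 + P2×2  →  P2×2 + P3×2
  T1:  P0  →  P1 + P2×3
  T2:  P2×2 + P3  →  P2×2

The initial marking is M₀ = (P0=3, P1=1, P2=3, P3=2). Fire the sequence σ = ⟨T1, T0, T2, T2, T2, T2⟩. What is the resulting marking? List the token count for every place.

step 1: fire T1:  (P0=3, P1=1, P2=3, P3=2) → (P0=2, P1=2, P2=6, P3=2)
step 2: fire T0:  (P0=2, P1=2, P2=6, P3=2) → (P0=0, P1=2, P2=6, P3=4)
step 3: fire T2:  (P0=0, P1=2, P2=6, P3=4) → (P0=0, P1=2, P2=6, P3=3)
step 4: fire T2:  (P0=0, P1=2, P2=6, P3=3) → (P0=0, P1=2, P2=6, P3=2)
step 5: fire T2:  (P0=0, P1=2, P2=6, P3=2) → (P0=0, P1=2, P2=6, P3=1)
step 6: fire T2:  (P0=0, P1=2, P2=6, P3=1) → (P0=0, P1=2, P2=6, P3=0)

(P0=0, P1=2, P2=6, P3=0)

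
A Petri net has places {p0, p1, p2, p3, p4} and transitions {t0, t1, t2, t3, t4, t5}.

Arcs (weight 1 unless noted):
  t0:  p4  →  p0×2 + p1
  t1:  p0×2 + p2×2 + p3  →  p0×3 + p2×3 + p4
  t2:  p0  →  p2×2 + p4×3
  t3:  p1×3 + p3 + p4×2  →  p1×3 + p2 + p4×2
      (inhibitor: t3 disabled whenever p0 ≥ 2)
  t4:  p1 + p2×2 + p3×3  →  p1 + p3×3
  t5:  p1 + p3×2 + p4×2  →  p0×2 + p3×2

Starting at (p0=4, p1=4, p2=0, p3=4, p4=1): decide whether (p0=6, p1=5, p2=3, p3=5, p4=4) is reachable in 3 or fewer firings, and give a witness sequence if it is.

NO — not reachable within 3 firings

depth 0: 1 marking
depth 1: 3 markings reached so far
depth 2: 8 markings reached so far
depth 3: 22 markings reached so far
target is not among the 22 markings reachable within 3 steps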